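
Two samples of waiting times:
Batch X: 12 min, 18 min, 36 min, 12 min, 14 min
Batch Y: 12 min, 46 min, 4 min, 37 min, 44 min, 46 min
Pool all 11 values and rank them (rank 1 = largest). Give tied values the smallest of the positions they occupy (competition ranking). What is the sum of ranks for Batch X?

34

Sorted (descending): 46, 46, 44, 37, 36, 18, 14, 12, 12, 12, 4
The 2 values of 46 occupy positions 1–2 → each gets rank 1.
The 3 values of 12 occupy positions 8–10 → each gets rank 8.
Batch X values → pooled ranks: 12→8, 18→6, 36→5, 12→8, 14→7
Rank sum = 8 + 6 + 5 + 8 + 7 = 34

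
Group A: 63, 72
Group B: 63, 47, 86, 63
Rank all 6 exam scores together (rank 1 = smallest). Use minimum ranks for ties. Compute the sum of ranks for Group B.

11

Sorted (ascending): 47, 63, 63, 63, 72, 86
The 3 values of 63 occupy positions 2–4 → each gets rank 2.
Group B values → pooled ranks: 63→2, 47→1, 86→6, 63→2
Rank sum = 2 + 1 + 6 + 2 = 11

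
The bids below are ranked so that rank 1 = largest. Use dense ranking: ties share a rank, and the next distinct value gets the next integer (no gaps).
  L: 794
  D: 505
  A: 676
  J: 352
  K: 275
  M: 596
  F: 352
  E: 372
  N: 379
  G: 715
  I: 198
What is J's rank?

Sorted (descending): 794, 715, 676, 596, 505, 379, 372, 352, 352, 275, 198
The 2 values of 352 share dense rank 8.
Remaining distinct values take the next consecutive integers.
J has value 352 → rank 8.

8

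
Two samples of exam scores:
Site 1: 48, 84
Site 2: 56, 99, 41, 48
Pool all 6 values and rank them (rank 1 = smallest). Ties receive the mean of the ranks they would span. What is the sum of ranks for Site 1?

Sorted (ascending): 41, 48, 48, 56, 84, 99
The 2 values of 48 occupy positions 2–3 → average rank (2+3)/2 = 2.5.
Site 1 values → pooled ranks: 48→2.5, 84→5
Rank sum = 2.5 + 5 = 7.5

7.5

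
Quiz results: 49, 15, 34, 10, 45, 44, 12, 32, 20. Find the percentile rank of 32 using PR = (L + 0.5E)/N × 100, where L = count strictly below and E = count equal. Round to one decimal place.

N = 9.
Strictly below 32: 4. Equal to 32: 1.
PR = (4 + 0.5·1)/9 × 100 = 50.0

50.0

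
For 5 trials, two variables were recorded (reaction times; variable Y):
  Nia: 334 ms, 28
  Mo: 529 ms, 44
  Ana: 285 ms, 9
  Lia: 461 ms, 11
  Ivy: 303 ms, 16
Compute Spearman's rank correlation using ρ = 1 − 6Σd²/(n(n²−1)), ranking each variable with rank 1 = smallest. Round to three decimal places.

Ranks of variable 1: 3, 5, 1, 4, 2
Ranks of variable 2: 4, 5, 1, 2, 3
d = r₁ − r₂: -1, 0, 0, 2, -1
d²: 1, 0, 0, 4, 1; Σd² = 6
ρ = 1 − 6·6/(5·24) = 1 − 36/120 = 0.700

0.700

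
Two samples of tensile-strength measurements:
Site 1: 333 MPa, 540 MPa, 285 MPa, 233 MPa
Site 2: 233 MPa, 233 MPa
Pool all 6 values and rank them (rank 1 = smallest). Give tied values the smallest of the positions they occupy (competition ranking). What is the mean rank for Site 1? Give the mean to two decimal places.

Sorted (ascending): 233, 233, 233, 285, 333, 540
The 3 values of 233 occupy positions 1–3 → each gets rank 1.
Site 1 values → pooled ranks: 333→5, 540→6, 285→4, 233→1
Mean rank = (5 + 6 + 4 + 1) / 4 = 4.00

4.00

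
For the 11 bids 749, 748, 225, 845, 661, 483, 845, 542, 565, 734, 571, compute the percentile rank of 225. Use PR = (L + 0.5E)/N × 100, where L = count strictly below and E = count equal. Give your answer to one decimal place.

4.5

N = 11.
Strictly below 225: 0. Equal to 225: 1.
PR = (0 + 0.5·1)/11 × 100 = 4.5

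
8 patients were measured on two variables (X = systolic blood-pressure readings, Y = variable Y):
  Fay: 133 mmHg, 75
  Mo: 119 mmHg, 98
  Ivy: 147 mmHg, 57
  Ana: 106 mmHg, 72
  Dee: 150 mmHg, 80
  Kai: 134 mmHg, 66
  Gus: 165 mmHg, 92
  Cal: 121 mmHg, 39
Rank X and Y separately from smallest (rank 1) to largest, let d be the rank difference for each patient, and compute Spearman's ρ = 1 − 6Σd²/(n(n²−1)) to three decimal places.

Ranks of variable 1: 4, 2, 6, 1, 7, 5, 8, 3
Ranks of variable 2: 5, 8, 2, 4, 6, 3, 7, 1
d = r₁ − r₂: -1, -6, 4, -3, 1, 2, 1, 2
d²: 1, 36, 16, 9, 1, 4, 1, 4; Σd² = 72
ρ = 1 − 6·72/(8·63) = 1 − 432/504 = 0.143

0.143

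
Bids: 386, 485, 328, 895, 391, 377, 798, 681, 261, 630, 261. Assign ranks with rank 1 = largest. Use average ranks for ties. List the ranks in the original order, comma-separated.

Sorted (descending): 895, 798, 681, 630, 485, 391, 386, 377, 328, 261, 261
The 2 values of 261 occupy positions 10–11 → average rank (10+11)/2 = 10.5.

7, 5, 9, 1, 6, 8, 2, 3, 10.5, 4, 10.5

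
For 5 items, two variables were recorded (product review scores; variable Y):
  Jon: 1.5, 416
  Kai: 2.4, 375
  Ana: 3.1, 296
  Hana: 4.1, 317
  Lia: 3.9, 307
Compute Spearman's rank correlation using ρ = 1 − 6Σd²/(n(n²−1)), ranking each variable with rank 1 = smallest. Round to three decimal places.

Ranks of variable 1: 1, 2, 3, 5, 4
Ranks of variable 2: 5, 4, 1, 3, 2
d = r₁ − r₂: -4, -2, 2, 2, 2
d²: 16, 4, 4, 4, 4; Σd² = 32
ρ = 1 − 6·32/(5·24) = 1 − 192/120 = -0.600

-0.600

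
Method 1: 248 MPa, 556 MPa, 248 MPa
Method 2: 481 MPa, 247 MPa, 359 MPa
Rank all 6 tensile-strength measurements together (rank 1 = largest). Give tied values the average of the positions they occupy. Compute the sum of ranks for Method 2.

11

Sorted (descending): 556, 481, 359, 248, 248, 247
The 2 values of 248 occupy positions 4–5 → average rank (4+5)/2 = 4.5.
Method 2 values → pooled ranks: 481→2, 247→6, 359→3
Rank sum = 2 + 6 + 3 = 11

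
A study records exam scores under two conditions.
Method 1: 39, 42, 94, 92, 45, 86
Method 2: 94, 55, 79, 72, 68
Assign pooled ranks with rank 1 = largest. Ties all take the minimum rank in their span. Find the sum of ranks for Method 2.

27

Sorted (descending): 94, 94, 92, 86, 79, 72, 68, 55, 45, 42, 39
The 2 values of 94 occupy positions 1–2 → each gets rank 1.
Method 2 values → pooled ranks: 94→1, 55→8, 79→5, 72→6, 68→7
Rank sum = 1 + 8 + 5 + 6 + 7 = 27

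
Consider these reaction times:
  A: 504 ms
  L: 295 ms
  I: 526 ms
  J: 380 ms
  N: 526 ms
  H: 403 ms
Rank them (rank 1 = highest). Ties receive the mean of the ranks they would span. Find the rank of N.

Sorted (descending): 526, 526, 504, 403, 380, 295
The 2 values of 526 occupy positions 1–2 → average rank (1+2)/2 = 1.5.
N has value 526 ms → rank 1.5.

1.5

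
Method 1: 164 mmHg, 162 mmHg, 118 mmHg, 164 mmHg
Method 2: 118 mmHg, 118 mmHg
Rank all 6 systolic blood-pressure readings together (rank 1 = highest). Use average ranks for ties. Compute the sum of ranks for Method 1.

Sorted (descending): 164, 164, 162, 118, 118, 118
The 2 values of 164 occupy positions 1–2 → average rank (1+2)/2 = 1.5.
The 3 values of 118 occupy positions 4–6 → average rank 5.
Method 1 values → pooled ranks: 164→1.5, 162→3, 118→5, 164→1.5
Rank sum = 1.5 + 3 + 5 + 1.5 = 11

11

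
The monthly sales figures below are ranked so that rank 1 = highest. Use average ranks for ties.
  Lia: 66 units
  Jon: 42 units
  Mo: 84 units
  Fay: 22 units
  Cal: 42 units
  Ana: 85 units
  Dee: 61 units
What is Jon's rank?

5.5

Sorted (descending): 85, 84, 66, 61, 42, 42, 22
The 2 values of 42 occupy positions 5–6 → average rank (5+6)/2 = 5.5.
Jon has value 42 units → rank 5.5.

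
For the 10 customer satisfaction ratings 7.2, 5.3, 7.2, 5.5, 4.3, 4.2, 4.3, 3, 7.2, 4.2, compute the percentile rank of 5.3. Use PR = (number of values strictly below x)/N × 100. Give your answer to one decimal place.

N = 10.
Strictly below 5.3: 5. Equal to 5.3: 1.
PR = 5/10 × 100 = 50.0

50.0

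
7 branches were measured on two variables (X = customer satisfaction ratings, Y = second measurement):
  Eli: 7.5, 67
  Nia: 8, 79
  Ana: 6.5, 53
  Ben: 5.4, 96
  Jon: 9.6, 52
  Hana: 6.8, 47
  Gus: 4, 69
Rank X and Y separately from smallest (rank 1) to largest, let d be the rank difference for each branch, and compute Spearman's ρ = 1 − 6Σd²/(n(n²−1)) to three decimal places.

-0.357

Ranks of variable 1: 5, 6, 3, 2, 7, 4, 1
Ranks of variable 2: 4, 6, 3, 7, 2, 1, 5
d = r₁ − r₂: 1, 0, 0, -5, 5, 3, -4
d²: 1, 0, 0, 25, 25, 9, 16; Σd² = 76
ρ = 1 − 6·76/(7·48) = 1 − 456/336 = -0.357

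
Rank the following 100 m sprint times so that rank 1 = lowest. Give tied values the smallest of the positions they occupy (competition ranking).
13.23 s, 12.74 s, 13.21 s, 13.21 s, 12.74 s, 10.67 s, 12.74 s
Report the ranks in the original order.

Sorted (ascending): 10.67, 12.74, 12.74, 12.74, 13.21, 13.21, 13.23
The 3 values of 12.74 occupy positions 2–4 → each gets rank 2.
The 2 values of 13.21 occupy positions 5–6 → each gets rank 5.

7, 2, 5, 5, 2, 1, 2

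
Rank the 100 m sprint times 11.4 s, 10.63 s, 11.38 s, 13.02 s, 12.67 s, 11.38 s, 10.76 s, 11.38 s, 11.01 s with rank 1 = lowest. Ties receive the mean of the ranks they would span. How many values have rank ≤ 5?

Sorted (ascending): 10.63, 10.76, 11.01, 11.38, 11.38, 11.38, 11.4, 12.67, 13.02
The 3 values of 11.38 occupy positions 4–6 → average rank 5.
Ranks ≤ 5: {1, 2, 3, 5, 5, 5} → 6 values.

6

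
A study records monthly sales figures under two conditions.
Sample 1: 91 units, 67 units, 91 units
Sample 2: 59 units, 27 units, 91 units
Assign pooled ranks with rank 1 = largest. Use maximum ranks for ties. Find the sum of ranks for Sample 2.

14

Sorted (descending): 91, 91, 91, 67, 59, 27
The 3 values of 91 occupy positions 1–3 → each gets rank 3.
Sample 2 values → pooled ranks: 59→5, 27→6, 91→3
Rank sum = 5 + 6 + 3 = 14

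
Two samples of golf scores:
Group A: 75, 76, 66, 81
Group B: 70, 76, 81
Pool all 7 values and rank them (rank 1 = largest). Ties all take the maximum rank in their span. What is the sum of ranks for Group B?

12

Sorted (descending): 81, 81, 76, 76, 75, 70, 66
The 2 values of 81 occupy positions 1–2 → each gets rank 2.
The 2 values of 76 occupy positions 3–4 → each gets rank 4.
Group B values → pooled ranks: 70→6, 76→4, 81→2
Rank sum = 6 + 4 + 2 = 12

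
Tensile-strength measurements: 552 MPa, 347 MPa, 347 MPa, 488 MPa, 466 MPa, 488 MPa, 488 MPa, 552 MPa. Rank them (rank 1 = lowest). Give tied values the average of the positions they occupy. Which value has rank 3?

Sorted (ascending): 347, 347, 466, 488, 488, 488, 552, 552
The 2 values of 347 occupy positions 1–2 → average rank (1+2)/2 = 1.5.
The 3 values of 488 occupy positions 4–6 → average rank 5.
The 2 values of 552 occupy positions 7–8 → average rank (7+8)/2 = 7.5.
Rank 3 → value 466.

466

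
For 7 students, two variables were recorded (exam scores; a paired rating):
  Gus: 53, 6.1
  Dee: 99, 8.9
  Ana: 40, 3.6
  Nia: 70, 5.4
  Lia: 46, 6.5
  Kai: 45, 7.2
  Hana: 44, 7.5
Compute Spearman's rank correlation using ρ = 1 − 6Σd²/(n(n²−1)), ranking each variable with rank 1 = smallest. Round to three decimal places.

Ranks of variable 1: 5, 7, 1, 6, 4, 3, 2
Ranks of variable 2: 3, 7, 1, 2, 4, 5, 6
d = r₁ − r₂: 2, 0, 0, 4, 0, -2, -4
d²: 4, 0, 0, 16, 0, 4, 16; Σd² = 40
ρ = 1 − 6·40/(7·48) = 1 − 240/336 = 0.286

0.286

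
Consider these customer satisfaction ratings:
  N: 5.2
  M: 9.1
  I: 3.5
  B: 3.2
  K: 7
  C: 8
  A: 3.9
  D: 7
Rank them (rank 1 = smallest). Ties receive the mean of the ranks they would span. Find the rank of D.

5.5

Sorted (ascending): 3.2, 3.5, 3.9, 5.2, 7, 7, 8, 9.1
The 2 values of 7 occupy positions 5–6 → average rank (5+6)/2 = 5.5.
D has value 7 → rank 5.5.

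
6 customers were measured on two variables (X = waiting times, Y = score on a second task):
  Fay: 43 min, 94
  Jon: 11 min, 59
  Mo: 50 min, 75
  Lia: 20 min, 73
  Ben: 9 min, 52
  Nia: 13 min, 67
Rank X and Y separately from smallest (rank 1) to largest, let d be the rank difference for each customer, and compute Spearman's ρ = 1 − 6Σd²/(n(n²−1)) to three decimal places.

0.943

Ranks of variable 1: 5, 2, 6, 4, 1, 3
Ranks of variable 2: 6, 2, 5, 4, 1, 3
d = r₁ − r₂: -1, 0, 1, 0, 0, 0
d²: 1, 0, 1, 0, 0, 0; Σd² = 2
ρ = 1 − 6·2/(6·35) = 1 − 12/210 = 0.943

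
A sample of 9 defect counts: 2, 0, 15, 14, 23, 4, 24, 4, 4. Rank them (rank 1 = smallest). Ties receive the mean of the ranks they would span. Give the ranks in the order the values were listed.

2, 1, 7, 6, 8, 4, 9, 4, 4

Sorted (ascending): 0, 2, 4, 4, 4, 14, 15, 23, 24
The 3 values of 4 occupy positions 3–5 → average rank 4.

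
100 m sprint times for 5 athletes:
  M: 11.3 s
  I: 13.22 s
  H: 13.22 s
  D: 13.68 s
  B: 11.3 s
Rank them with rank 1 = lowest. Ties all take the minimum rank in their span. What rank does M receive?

1

Sorted (ascending): 11.3, 11.3, 13.22, 13.22, 13.68
The 2 values of 11.3 occupy positions 1–2 → each gets rank 1.
The 2 values of 13.22 occupy positions 3–4 → each gets rank 3.
M has value 11.3 s → rank 1.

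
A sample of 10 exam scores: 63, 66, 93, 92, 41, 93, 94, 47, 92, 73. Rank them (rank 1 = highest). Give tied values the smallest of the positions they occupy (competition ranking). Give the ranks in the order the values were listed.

8, 7, 2, 4, 10, 2, 1, 9, 4, 6

Sorted (descending): 94, 93, 93, 92, 92, 73, 66, 63, 47, 41
The 2 values of 93 occupy positions 2–3 → each gets rank 2.
The 2 values of 92 occupy positions 4–5 → each gets rank 4.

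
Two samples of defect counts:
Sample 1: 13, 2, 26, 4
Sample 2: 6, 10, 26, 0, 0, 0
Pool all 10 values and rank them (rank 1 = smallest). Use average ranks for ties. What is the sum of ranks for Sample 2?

28.5

Sorted (ascending): 0, 0, 0, 2, 4, 6, 10, 13, 26, 26
The 3 values of 0 occupy positions 1–3 → average rank 2.
The 2 values of 26 occupy positions 9–10 → average rank (9+10)/2 = 9.5.
Sample 2 values → pooled ranks: 6→6, 10→7, 26→9.5, 0→2, 0→2, 0→2
Rank sum = 6 + 7 + 9.5 + 2 + 2 + 2 = 28.5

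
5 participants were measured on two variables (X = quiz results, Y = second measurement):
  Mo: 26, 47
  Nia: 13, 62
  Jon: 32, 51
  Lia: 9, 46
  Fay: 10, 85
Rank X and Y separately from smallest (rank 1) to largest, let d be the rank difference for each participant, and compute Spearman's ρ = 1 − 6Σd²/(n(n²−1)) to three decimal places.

0.100

Ranks of variable 1: 4, 3, 5, 1, 2
Ranks of variable 2: 2, 4, 3, 1, 5
d = r₁ − r₂: 2, -1, 2, 0, -3
d²: 4, 1, 4, 0, 9; Σd² = 18
ρ = 1 − 6·18/(5·24) = 1 − 108/120 = 0.100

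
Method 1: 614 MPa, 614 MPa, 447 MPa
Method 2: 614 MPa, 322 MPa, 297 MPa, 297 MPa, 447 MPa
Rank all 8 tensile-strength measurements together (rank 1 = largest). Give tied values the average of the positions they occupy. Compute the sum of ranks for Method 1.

8.5

Sorted (descending): 614, 614, 614, 447, 447, 322, 297, 297
The 3 values of 614 occupy positions 1–3 → average rank 2.
The 2 values of 447 occupy positions 4–5 → average rank (4+5)/2 = 4.5.
The 2 values of 297 occupy positions 7–8 → average rank (7+8)/2 = 7.5.
Method 1 values → pooled ranks: 614→2, 614→2, 447→4.5
Rank sum = 2 + 2 + 4.5 = 8.5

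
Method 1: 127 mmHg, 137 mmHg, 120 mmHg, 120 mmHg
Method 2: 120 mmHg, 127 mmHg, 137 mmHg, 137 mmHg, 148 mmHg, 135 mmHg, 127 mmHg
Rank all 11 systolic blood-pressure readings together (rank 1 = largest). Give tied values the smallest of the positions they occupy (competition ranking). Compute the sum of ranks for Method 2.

Sorted (descending): 148, 137, 137, 137, 135, 127, 127, 127, 120, 120, 120
The 3 values of 137 occupy positions 2–4 → each gets rank 2.
The 3 values of 127 occupy positions 6–8 → each gets rank 6.
The 3 values of 120 occupy positions 9–11 → each gets rank 9.
Method 2 values → pooled ranks: 120→9, 127→6, 137→2, 137→2, 148→1, 135→5, 127→6
Rank sum = 9 + 6 + 2 + 2 + 1 + 5 + 6 = 31

31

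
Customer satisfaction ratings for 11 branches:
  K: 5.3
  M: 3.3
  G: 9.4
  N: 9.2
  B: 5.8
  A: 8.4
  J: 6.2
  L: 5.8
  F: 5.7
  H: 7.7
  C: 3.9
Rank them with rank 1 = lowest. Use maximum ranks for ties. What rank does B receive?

Sorted (ascending): 3.3, 3.9, 5.3, 5.7, 5.8, 5.8, 6.2, 7.7, 8.4, 9.2, 9.4
The 2 values of 5.8 occupy positions 5–6 → each gets rank 6.
B has value 5.8 → rank 6.

6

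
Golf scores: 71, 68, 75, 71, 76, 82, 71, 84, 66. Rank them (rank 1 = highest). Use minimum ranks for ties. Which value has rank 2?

Sorted (descending): 84, 82, 76, 75, 71, 71, 71, 68, 66
The 3 values of 71 occupy positions 5–7 → each gets rank 5.
Rank 2 → value 82.

82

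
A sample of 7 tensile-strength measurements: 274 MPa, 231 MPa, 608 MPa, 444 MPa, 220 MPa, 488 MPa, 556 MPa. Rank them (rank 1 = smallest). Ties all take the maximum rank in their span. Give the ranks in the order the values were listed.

Sorted (ascending): 220, 231, 274, 444, 488, 556, 608
No ties — each value takes its position as its rank.

3, 2, 7, 4, 1, 5, 6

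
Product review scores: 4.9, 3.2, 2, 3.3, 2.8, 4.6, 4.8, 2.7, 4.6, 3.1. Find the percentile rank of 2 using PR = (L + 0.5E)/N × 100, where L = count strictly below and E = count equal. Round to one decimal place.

N = 10.
Strictly below 2: 0. Equal to 2: 1.
PR = (0 + 0.5·1)/10 × 100 = 5.0

5.0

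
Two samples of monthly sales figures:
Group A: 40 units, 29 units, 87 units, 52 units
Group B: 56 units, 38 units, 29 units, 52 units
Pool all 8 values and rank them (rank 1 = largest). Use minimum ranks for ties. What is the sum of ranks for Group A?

Sorted (descending): 87, 56, 52, 52, 40, 38, 29, 29
The 2 values of 52 occupy positions 3–4 → each gets rank 3.
The 2 values of 29 occupy positions 7–8 → each gets rank 7.
Group A values → pooled ranks: 40→5, 29→7, 87→1, 52→3
Rank sum = 5 + 7 + 1 + 3 = 16

16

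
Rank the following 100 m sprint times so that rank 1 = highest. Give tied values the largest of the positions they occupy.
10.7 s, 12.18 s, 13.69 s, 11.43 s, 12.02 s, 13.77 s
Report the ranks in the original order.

Sorted (descending): 13.77, 13.69, 12.18, 12.02, 11.43, 10.7
No ties — each value takes its position as its rank.

6, 3, 2, 5, 4, 1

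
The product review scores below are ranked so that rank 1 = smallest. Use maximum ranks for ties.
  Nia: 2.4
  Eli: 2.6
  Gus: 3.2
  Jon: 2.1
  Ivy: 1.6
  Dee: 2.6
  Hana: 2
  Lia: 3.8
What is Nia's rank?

Sorted (ascending): 1.6, 2, 2.1, 2.4, 2.6, 2.6, 3.2, 3.8
The 2 values of 2.6 occupy positions 5–6 → each gets rank 6.
Nia has value 2.4 → rank 4.

4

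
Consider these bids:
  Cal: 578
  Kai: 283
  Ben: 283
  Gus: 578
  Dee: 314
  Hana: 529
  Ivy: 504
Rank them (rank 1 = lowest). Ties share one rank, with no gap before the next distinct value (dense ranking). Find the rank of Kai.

1

Sorted (ascending): 283, 283, 314, 504, 529, 578, 578
The 2 values of 283 share dense rank 1.
The 2 values of 578 share dense rank 5.
Remaining distinct values take the next consecutive integers.
Kai has value 283 → rank 1.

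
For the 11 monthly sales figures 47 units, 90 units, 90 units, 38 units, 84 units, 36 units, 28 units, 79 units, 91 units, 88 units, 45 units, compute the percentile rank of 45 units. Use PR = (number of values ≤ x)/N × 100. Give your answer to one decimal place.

N = 11.
Strictly below 45: 3. Equal to 45: 1.
PR = 4/11 × 100 = 36.4

36.4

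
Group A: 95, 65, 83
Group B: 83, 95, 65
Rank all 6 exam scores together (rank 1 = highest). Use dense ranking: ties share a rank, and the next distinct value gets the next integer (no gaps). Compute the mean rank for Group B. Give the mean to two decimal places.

Sorted (descending): 95, 95, 83, 83, 65, 65
The 2 values of 95 share dense rank 1.
The 2 values of 83 share dense rank 2.
The 2 values of 65 share dense rank 3.
Group B values → pooled ranks: 83→2, 95→1, 65→3
Mean rank = (2 + 1 + 3) / 3 = 2.00

2.00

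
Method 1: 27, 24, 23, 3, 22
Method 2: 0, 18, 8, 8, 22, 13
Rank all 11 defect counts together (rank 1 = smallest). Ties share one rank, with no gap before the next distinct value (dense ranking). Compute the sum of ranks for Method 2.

Sorted (ascending): 0, 3, 8, 8, 13, 18, 22, 22, 23, 24, 27
The 2 values of 8 share dense rank 3.
The 2 values of 22 share dense rank 6.
Remaining distinct values take the next consecutive integers.
Method 2 values → pooled ranks: 0→1, 18→5, 8→3, 8→3, 22→6, 13→4
Rank sum = 1 + 5 + 3 + 3 + 6 + 4 = 22

22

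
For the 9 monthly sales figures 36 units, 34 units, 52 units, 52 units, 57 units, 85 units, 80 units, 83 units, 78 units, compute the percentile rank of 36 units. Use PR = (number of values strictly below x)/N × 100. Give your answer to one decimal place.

N = 9.
Strictly below 36: 1. Equal to 36: 1.
PR = 1/9 × 100 = 11.1

11.1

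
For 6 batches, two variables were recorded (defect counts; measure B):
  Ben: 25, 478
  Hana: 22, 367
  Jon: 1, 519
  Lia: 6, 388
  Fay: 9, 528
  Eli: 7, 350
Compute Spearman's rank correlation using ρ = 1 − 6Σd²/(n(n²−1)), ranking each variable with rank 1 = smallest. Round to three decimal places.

Ranks of variable 1: 6, 5, 1, 2, 4, 3
Ranks of variable 2: 4, 2, 5, 3, 6, 1
d = r₁ − r₂: 2, 3, -4, -1, -2, 2
d²: 4, 9, 16, 1, 4, 4; Σd² = 38
ρ = 1 − 6·38/(6·35) = 1 − 228/210 = -0.086

-0.086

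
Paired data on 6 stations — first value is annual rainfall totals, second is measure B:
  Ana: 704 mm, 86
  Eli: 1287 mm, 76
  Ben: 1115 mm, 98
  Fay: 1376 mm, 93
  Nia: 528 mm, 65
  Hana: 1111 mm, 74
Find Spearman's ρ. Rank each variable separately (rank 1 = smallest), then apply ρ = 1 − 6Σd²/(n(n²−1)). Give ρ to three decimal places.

0.600

Ranks of variable 1: 2, 5, 4, 6, 1, 3
Ranks of variable 2: 4, 3, 6, 5, 1, 2
d = r₁ − r₂: -2, 2, -2, 1, 0, 1
d²: 4, 4, 4, 1, 0, 1; Σd² = 14
ρ = 1 − 6·14/(6·35) = 1 − 84/210 = 0.600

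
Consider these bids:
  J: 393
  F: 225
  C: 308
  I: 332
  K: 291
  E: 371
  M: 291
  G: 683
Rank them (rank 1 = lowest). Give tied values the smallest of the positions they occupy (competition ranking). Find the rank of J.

7

Sorted (ascending): 225, 291, 291, 308, 332, 371, 393, 683
The 2 values of 291 occupy positions 2–3 → each gets rank 2.
J has value 393 → rank 7.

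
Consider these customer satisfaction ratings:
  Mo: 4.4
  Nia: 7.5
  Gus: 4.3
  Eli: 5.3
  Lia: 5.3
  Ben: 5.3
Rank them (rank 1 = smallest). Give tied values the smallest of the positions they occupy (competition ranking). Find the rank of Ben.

Sorted (ascending): 4.3, 4.4, 5.3, 5.3, 5.3, 7.5
The 3 values of 5.3 occupy positions 3–5 → each gets rank 3.
Ben has value 5.3 → rank 3.

3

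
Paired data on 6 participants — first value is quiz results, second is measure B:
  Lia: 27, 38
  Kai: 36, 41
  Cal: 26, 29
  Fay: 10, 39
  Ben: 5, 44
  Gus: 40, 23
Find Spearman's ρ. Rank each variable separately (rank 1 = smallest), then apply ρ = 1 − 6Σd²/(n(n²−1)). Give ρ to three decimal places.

-0.600

Ranks of variable 1: 4, 5, 3, 2, 1, 6
Ranks of variable 2: 3, 5, 2, 4, 6, 1
d = r₁ − r₂: 1, 0, 1, -2, -5, 5
d²: 1, 0, 1, 4, 25, 25; Σd² = 56
ρ = 1 − 6·56/(6·35) = 1 − 336/210 = -0.600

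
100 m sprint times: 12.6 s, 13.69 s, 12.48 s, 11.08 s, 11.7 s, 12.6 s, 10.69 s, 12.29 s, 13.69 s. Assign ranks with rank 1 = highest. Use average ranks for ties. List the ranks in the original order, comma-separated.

3.5, 1.5, 5, 8, 7, 3.5, 9, 6, 1.5

Sorted (descending): 13.69, 13.69, 12.6, 12.6, 12.48, 12.29, 11.7, 11.08, 10.69
The 2 values of 13.69 occupy positions 1–2 → average rank (1+2)/2 = 1.5.
The 2 values of 12.6 occupy positions 3–4 → average rank (3+4)/2 = 3.5.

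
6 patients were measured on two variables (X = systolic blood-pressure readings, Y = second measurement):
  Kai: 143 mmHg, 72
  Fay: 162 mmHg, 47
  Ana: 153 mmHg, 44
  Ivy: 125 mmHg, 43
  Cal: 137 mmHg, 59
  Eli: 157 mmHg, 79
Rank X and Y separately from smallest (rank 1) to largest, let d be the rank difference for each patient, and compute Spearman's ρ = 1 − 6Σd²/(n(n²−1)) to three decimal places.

0.371

Ranks of variable 1: 3, 6, 4, 1, 2, 5
Ranks of variable 2: 5, 3, 2, 1, 4, 6
d = r₁ − r₂: -2, 3, 2, 0, -2, -1
d²: 4, 9, 4, 0, 4, 1; Σd² = 22
ρ = 1 − 6·22/(6·35) = 1 − 132/210 = 0.371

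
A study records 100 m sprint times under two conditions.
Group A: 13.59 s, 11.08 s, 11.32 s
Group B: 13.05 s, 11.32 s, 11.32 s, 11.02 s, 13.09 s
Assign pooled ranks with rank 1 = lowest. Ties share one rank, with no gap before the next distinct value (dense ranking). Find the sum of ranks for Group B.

16

Sorted (ascending): 11.02, 11.08, 11.32, 11.32, 11.32, 13.05, 13.09, 13.59
The 3 values of 11.32 share dense rank 3.
Remaining distinct values take the next consecutive integers.
Group B values → pooled ranks: 13.05→4, 11.32→3, 11.32→3, 11.02→1, 13.09→5
Rank sum = 4 + 3 + 3 + 1 + 5 = 16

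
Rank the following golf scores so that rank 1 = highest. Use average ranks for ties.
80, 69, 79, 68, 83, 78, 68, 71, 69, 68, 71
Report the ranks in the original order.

Sorted (descending): 83, 80, 79, 78, 71, 71, 69, 69, 68, 68, 68
The 2 values of 71 occupy positions 5–6 → average rank (5+6)/2 = 5.5.
The 2 values of 69 occupy positions 7–8 → average rank (7+8)/2 = 7.5.
The 3 values of 68 occupy positions 9–11 → average rank 10.

2, 7.5, 3, 10, 1, 4, 10, 5.5, 7.5, 10, 5.5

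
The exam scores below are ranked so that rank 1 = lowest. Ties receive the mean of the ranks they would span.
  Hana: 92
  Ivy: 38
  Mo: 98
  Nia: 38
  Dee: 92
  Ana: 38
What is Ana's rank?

2

Sorted (ascending): 38, 38, 38, 92, 92, 98
The 3 values of 38 occupy positions 1–3 → average rank 2.
The 2 values of 92 occupy positions 4–5 → average rank (4+5)/2 = 4.5.
Ana has value 38 → rank 2.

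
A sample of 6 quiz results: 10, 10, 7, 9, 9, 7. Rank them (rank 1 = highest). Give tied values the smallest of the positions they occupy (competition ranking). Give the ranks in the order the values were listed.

Sorted (descending): 10, 10, 9, 9, 7, 7
The 2 values of 10 occupy positions 1–2 → each gets rank 1.
The 2 values of 9 occupy positions 3–4 → each gets rank 3.
The 2 values of 7 occupy positions 5–6 → each gets rank 5.

1, 1, 5, 3, 3, 5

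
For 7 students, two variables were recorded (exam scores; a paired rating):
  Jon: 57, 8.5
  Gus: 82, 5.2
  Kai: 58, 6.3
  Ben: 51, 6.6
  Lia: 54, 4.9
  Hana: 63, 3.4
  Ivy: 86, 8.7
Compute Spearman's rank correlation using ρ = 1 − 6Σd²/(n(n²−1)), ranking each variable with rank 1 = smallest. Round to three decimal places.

Ranks of variable 1: 3, 6, 4, 1, 2, 5, 7
Ranks of variable 2: 6, 3, 4, 5, 2, 1, 7
d = r₁ − r₂: -3, 3, 0, -4, 0, 4, 0
d²: 9, 9, 0, 16, 0, 16, 0; Σd² = 50
ρ = 1 − 6·50/(7·48) = 1 − 300/336 = 0.107

0.107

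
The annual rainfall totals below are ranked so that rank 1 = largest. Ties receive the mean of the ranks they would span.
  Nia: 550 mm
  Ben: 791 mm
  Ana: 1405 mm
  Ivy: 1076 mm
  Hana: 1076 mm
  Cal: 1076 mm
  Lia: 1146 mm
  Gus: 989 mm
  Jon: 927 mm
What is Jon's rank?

Sorted (descending): 1405, 1146, 1076, 1076, 1076, 989, 927, 791, 550
The 3 values of 1076 occupy positions 3–5 → average rank 4.
Jon has value 927 mm → rank 7.

7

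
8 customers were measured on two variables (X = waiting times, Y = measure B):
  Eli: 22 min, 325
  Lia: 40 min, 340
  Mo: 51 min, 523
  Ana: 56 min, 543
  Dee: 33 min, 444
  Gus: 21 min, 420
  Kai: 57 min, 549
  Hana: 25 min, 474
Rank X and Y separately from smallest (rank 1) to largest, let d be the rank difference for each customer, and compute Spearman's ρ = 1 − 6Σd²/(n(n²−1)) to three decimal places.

Ranks of variable 1: 2, 5, 6, 7, 4, 1, 8, 3
Ranks of variable 2: 1, 2, 6, 7, 4, 3, 8, 5
d = r₁ − r₂: 1, 3, 0, 0, 0, -2, 0, -2
d²: 1, 9, 0, 0, 0, 4, 0, 4; Σd² = 18
ρ = 1 − 6·18/(8·63) = 1 − 108/504 = 0.786

0.786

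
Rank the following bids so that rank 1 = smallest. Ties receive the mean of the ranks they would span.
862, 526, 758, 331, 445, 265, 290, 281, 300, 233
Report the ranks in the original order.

10, 8, 9, 6, 7, 2, 4, 3, 5, 1

Sorted (ascending): 233, 265, 281, 290, 300, 331, 445, 526, 758, 862
No ties — each value takes its position as its rank.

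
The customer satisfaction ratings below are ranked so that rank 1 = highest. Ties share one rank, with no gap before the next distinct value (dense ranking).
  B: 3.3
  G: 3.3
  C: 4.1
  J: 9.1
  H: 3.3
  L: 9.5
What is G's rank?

4

Sorted (descending): 9.5, 9.1, 4.1, 3.3, 3.3, 3.3
The 3 values of 3.3 share dense rank 4.
Remaining distinct values take the next consecutive integers.
G has value 3.3 → rank 4.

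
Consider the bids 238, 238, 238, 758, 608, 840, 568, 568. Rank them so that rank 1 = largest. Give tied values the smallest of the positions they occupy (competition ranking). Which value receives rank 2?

Sorted (descending): 840, 758, 608, 568, 568, 238, 238, 238
The 2 values of 568 occupy positions 4–5 → each gets rank 4.
The 3 values of 238 occupy positions 6–8 → each gets rank 6.
Rank 2 → value 758.

758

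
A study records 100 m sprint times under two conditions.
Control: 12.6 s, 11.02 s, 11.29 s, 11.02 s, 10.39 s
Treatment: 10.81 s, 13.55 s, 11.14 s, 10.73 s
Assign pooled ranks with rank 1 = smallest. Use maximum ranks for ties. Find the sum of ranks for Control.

Sorted (ascending): 10.39, 10.73, 10.81, 11.02, 11.02, 11.14, 11.29, 12.6, 13.55
The 2 values of 11.02 occupy positions 4–5 → each gets rank 5.
Control values → pooled ranks: 12.6→8, 11.02→5, 11.29→7, 11.02→5, 10.39→1
Rank sum = 8 + 5 + 7 + 5 + 1 = 26

26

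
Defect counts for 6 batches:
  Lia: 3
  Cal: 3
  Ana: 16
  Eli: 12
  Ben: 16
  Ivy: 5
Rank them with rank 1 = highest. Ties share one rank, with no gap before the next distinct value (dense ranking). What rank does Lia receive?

Sorted (descending): 16, 16, 12, 5, 3, 3
The 2 values of 16 share dense rank 1.
The 2 values of 3 share dense rank 4.
Remaining distinct values take the next consecutive integers.
Lia has value 3 → rank 4.

4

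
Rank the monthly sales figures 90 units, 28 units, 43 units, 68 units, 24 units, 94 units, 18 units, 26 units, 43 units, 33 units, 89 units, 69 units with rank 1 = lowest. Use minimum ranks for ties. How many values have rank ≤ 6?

Sorted (ascending): 18, 24, 26, 28, 33, 43, 43, 68, 69, 89, 90, 94
The 2 values of 43 occupy positions 6–7 → each gets rank 6.
Ranks ≤ 6: {1, 2, 3, 4, 5, 6, 6} → 7 values.

7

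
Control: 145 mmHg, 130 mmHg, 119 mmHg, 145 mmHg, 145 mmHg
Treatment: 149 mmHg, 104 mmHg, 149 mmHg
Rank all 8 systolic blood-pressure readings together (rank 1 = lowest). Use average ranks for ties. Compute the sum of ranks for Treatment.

16

Sorted (ascending): 104, 119, 130, 145, 145, 145, 149, 149
The 3 values of 145 occupy positions 4–6 → average rank 5.
The 2 values of 149 occupy positions 7–8 → average rank (7+8)/2 = 7.5.
Treatment values → pooled ranks: 149→7.5, 104→1, 149→7.5
Rank sum = 7.5 + 1 + 7.5 = 16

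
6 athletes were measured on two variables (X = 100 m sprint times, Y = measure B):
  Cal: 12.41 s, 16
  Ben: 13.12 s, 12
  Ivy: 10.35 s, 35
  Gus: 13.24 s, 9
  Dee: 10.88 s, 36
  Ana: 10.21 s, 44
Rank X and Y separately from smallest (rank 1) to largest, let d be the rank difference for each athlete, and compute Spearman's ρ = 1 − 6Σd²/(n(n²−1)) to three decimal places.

Ranks of variable 1: 4, 5, 2, 6, 3, 1
Ranks of variable 2: 3, 2, 4, 1, 5, 6
d = r₁ − r₂: 1, 3, -2, 5, -2, -5
d²: 1, 9, 4, 25, 4, 25; Σd² = 68
ρ = 1 − 6·68/(6·35) = 1 − 408/210 = -0.943

-0.943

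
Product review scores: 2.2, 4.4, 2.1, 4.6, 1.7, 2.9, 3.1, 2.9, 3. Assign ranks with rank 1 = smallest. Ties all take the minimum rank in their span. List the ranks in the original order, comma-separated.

Sorted (ascending): 1.7, 2.1, 2.2, 2.9, 2.9, 3, 3.1, 4.4, 4.6
The 2 values of 2.9 occupy positions 4–5 → each gets rank 4.

3, 8, 2, 9, 1, 4, 7, 4, 6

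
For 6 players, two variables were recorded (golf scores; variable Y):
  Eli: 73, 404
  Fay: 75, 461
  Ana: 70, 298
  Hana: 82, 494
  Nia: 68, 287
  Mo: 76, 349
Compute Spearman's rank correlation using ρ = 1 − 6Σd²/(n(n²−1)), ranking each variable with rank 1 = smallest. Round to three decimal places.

0.829

Ranks of variable 1: 3, 4, 2, 6, 1, 5
Ranks of variable 2: 4, 5, 2, 6, 1, 3
d = r₁ − r₂: -1, -1, 0, 0, 0, 2
d²: 1, 1, 0, 0, 0, 4; Σd² = 6
ρ = 1 − 6·6/(6·35) = 1 − 36/210 = 0.829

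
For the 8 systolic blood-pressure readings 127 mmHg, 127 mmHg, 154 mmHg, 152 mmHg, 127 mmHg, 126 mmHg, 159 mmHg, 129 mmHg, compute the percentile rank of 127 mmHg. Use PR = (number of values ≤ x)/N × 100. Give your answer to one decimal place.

N = 8.
Strictly below 127: 1. Equal to 127: 3.
PR = 4/8 × 100 = 50.0

50.0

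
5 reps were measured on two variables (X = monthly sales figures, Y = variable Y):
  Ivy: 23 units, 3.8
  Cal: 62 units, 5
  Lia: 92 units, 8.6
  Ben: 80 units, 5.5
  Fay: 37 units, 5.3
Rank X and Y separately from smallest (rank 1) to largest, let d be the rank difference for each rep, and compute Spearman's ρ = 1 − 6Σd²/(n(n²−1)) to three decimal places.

Ranks of variable 1: 1, 3, 5, 4, 2
Ranks of variable 2: 1, 2, 5, 4, 3
d = r₁ − r₂: 0, 1, 0, 0, -1
d²: 0, 1, 0, 0, 1; Σd² = 2
ρ = 1 − 6·2/(5·24) = 1 − 12/120 = 0.900

0.900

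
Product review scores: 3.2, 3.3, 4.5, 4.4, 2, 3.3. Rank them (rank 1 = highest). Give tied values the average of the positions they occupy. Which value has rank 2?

4.4

Sorted (descending): 4.5, 4.4, 3.3, 3.3, 3.2, 2
The 2 values of 3.3 occupy positions 3–4 → average rank (3+4)/2 = 3.5.
Rank 2 → value 4.4.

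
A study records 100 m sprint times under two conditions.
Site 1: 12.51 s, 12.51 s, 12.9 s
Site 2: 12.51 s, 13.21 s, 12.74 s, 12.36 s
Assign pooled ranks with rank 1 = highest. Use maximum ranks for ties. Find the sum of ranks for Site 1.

Sorted (descending): 13.21, 12.9, 12.74, 12.51, 12.51, 12.51, 12.36
The 3 values of 12.51 occupy positions 4–6 → each gets rank 6.
Site 1 values → pooled ranks: 12.51→6, 12.51→6, 12.9→2
Rank sum = 6 + 6 + 2 = 14

14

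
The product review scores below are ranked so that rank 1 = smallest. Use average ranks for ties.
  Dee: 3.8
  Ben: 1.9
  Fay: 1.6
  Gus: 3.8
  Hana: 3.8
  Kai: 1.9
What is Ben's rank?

Sorted (ascending): 1.6, 1.9, 1.9, 3.8, 3.8, 3.8
The 2 values of 1.9 occupy positions 2–3 → average rank (2+3)/2 = 2.5.
The 3 values of 3.8 occupy positions 4–6 → average rank 5.
Ben has value 1.9 → rank 2.5.

2.5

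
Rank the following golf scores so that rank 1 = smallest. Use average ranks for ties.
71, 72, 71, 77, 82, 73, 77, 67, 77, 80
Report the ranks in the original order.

Sorted (ascending): 67, 71, 71, 72, 73, 77, 77, 77, 80, 82
The 2 values of 71 occupy positions 2–3 → average rank (2+3)/2 = 2.5.
The 3 values of 77 occupy positions 6–8 → average rank 7.

2.5, 4, 2.5, 7, 10, 5, 7, 1, 7, 9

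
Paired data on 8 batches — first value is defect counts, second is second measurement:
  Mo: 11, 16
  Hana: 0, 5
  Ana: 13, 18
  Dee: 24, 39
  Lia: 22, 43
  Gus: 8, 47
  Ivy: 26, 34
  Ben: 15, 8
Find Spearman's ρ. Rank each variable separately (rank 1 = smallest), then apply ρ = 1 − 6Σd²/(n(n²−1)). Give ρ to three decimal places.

0.333

Ranks of variable 1: 3, 1, 4, 7, 6, 2, 8, 5
Ranks of variable 2: 3, 1, 4, 6, 7, 8, 5, 2
d = r₁ − r₂: 0, 0, 0, 1, -1, -6, 3, 3
d²: 0, 0, 0, 1, 1, 36, 9, 9; Σd² = 56
ρ = 1 − 6·56/(8·63) = 1 − 336/504 = 0.333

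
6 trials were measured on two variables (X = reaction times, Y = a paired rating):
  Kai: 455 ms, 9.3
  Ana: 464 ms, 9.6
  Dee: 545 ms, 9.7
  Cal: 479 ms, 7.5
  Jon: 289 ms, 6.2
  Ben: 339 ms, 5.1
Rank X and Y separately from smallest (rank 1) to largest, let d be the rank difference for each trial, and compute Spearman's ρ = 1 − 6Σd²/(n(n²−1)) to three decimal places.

0.771

Ranks of variable 1: 3, 4, 6, 5, 1, 2
Ranks of variable 2: 4, 5, 6, 3, 2, 1
d = r₁ − r₂: -1, -1, 0, 2, -1, 1
d²: 1, 1, 0, 4, 1, 1; Σd² = 8
ρ = 1 − 6·8/(6·35) = 1 − 48/210 = 0.771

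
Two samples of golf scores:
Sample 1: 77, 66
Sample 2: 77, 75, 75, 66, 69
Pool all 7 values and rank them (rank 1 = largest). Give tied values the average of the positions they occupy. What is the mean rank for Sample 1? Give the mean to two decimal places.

4.00

Sorted (descending): 77, 77, 75, 75, 69, 66, 66
The 2 values of 77 occupy positions 1–2 → average rank (1+2)/2 = 1.5.
The 2 values of 75 occupy positions 3–4 → average rank (3+4)/2 = 3.5.
The 2 values of 66 occupy positions 6–7 → average rank (6+7)/2 = 6.5.
Sample 1 values → pooled ranks: 77→1.5, 66→6.5
Mean rank = (1.5 + 6.5) / 2 = 4.00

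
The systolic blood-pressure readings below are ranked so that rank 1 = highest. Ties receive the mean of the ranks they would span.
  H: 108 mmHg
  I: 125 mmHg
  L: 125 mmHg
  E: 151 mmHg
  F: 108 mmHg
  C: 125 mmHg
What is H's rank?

Sorted (descending): 151, 125, 125, 125, 108, 108
The 3 values of 125 occupy positions 2–4 → average rank 3.
The 2 values of 108 occupy positions 5–6 → average rank (5+6)/2 = 5.5.
H has value 108 mmHg → rank 5.5.

5.5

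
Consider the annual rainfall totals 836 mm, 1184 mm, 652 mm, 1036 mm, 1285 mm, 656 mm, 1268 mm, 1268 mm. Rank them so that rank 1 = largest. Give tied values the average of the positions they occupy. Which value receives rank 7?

Sorted (descending): 1285, 1268, 1268, 1184, 1036, 836, 656, 652
The 2 values of 1268 occupy positions 2–3 → average rank (2+3)/2 = 2.5.
Rank 7 → value 656.

656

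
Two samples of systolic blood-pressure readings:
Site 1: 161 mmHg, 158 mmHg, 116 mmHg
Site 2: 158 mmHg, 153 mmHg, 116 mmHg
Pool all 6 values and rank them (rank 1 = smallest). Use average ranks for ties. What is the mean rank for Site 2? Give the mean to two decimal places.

3.00

Sorted (ascending): 116, 116, 153, 158, 158, 161
The 2 values of 116 occupy positions 1–2 → average rank (1+2)/2 = 1.5.
The 2 values of 158 occupy positions 4–5 → average rank (4+5)/2 = 4.5.
Site 2 values → pooled ranks: 158→4.5, 153→3, 116→1.5
Mean rank = (4.5 + 3 + 1.5) / 3 = 3.00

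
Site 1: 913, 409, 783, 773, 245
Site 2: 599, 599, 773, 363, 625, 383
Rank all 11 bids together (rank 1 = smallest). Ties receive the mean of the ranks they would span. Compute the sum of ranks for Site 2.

Sorted (ascending): 245, 363, 383, 409, 599, 599, 625, 773, 773, 783, 913
The 2 values of 599 occupy positions 5–6 → average rank (5+6)/2 = 5.5.
The 2 values of 773 occupy positions 8–9 → average rank (8+9)/2 = 8.5.
Site 2 values → pooled ranks: 599→5.5, 599→5.5, 773→8.5, 363→2, 625→7, 383→3
Rank sum = 5.5 + 5.5 + 8.5 + 2 + 7 + 3 = 31.5

31.5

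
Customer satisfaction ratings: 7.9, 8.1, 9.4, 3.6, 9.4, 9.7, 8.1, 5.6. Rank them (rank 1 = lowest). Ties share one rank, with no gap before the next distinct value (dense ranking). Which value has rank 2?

Sorted (ascending): 3.6, 5.6, 7.9, 8.1, 8.1, 9.4, 9.4, 9.7
The 2 values of 8.1 share dense rank 4.
The 2 values of 9.4 share dense rank 5.
Remaining distinct values take the next consecutive integers.
Rank 2 → value 5.6.

5.6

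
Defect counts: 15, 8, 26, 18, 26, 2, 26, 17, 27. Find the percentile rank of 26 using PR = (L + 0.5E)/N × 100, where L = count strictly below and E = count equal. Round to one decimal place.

N = 9.
Strictly below 26: 5. Equal to 26: 3.
PR = (5 + 0.5·3)/9 × 100 = 72.2

72.2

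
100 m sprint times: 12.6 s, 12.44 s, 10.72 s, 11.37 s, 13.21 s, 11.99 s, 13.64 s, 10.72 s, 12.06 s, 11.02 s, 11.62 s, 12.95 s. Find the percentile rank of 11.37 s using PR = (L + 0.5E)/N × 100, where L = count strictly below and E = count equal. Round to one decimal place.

N = 12.
Strictly below 11.37: 3. Equal to 11.37: 1.
PR = (3 + 0.5·1)/12 × 100 = 29.2

29.2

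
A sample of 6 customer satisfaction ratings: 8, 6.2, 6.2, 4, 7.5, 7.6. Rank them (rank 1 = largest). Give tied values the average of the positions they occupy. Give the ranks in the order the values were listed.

1, 4.5, 4.5, 6, 3, 2

Sorted (descending): 8, 7.6, 7.5, 6.2, 6.2, 4
The 2 values of 6.2 occupy positions 4–5 → average rank (4+5)/2 = 4.5.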